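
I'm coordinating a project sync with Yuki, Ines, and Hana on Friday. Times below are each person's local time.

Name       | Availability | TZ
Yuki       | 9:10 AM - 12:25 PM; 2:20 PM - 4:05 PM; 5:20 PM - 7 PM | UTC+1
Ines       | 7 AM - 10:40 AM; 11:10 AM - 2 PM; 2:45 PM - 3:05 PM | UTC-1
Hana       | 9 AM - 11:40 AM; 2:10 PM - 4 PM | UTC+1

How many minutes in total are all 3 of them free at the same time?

Yuki in UTC: 08:10-11:25, 13:20-15:05, 16:20-18:00 (subtract 1h to convert from UTC+1).
Ines in UTC: 08:00-11:40, 12:10-15:00, 15:45-16:05 (add 1h to convert from UTC-1).
Hana in UTC: 08:00-10:40, 13:10-15:00 (subtract 1h to convert from UTC+1).
Yuki ∩ Ines: 08:10-11:25, 13:20-15:00.
Yuki ∩ Ines ∩ Hana: 08:10-10:40, 13:20-15:00.
So the common availability across everyone is 08:10-10:40, 13:20-15:00.
Summing the common windows: 150 + 100 = 250 minutes.

250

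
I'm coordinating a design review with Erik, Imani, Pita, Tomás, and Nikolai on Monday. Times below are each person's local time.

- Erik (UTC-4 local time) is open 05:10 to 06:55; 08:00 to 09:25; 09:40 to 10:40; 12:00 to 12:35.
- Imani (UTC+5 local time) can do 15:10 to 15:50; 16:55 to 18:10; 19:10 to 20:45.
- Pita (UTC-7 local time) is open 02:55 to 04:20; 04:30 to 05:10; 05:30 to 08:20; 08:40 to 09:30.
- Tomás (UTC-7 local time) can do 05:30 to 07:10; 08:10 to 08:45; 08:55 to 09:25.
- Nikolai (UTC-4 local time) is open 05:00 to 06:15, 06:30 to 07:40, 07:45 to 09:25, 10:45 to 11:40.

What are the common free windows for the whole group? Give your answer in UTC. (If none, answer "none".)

Erik in UTC: 09:10-10:55, 12:00-13:25, 13:40-14:40, 16:00-16:35 (add 4h to convert from UTC-4).
Imani in UTC: 10:10-10:50, 11:55-13:10, 14:10-15:45 (subtract 5h to convert from UTC+5).
Pita in UTC: 09:55-11:20, 11:30-12:10, 12:30-15:20, 15:40-16:30 (add 7h to convert from UTC-7).
Tomás in UTC: 12:30-14:10, 15:10-15:45, 15:55-16:25 (add 7h to convert from UTC-7).
Nikolai in UTC: 09:00-10:15, 10:30-11:40, 11:45-13:25, 14:45-15:40 (add 4h to convert from UTC-4).
Erik ∩ Imani: 10:10-10:50, 12:00-13:10, 14:10-14:40.
Erik ∩ Imani ∩ Pita: 10:10-10:50, 12:00-12:10, 12:30-13:10, 14:10-14:40.
Erik ∩ Imani ∩ Pita ∩ Tomás: 12:30-13:10.
Erik ∩ Imani ∩ Pita ∩ Tomás ∩ Nikolai: 12:30-13:10.
Those are the intersection windows.

12:30-13:10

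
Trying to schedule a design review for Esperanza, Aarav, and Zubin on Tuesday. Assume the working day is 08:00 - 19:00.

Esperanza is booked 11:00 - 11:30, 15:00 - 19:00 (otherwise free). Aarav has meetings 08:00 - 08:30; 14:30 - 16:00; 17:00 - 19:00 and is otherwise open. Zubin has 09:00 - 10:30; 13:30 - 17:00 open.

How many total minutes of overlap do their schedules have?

Esperanza free: 08:00-11:00, 11:30-15:00 (invert busy blocks within the working day).
Aarav free: 08:30-14:30, 16:00-17:00 (invert busy blocks within the working day).
Zubin free: 09:00-10:30, 13:30-17:00.
Esperanza ∩ Aarav: 08:30-11:00, 11:30-14:30.
Esperanza ∩ Aarav ∩ Zubin: 09:00-10:30, 13:30-14:30.
Summing the common windows: 90 + 60 = 150 minutes.

150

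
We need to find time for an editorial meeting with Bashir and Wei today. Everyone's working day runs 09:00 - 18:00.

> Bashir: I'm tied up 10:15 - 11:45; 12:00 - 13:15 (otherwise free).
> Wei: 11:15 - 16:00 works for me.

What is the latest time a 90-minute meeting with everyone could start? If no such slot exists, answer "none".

14:30

Bashir free: 09:00-10:15, 11:45-12:00, 13:15-18:00 (invert busy blocks within the working day).
Wei free: 11:15-16:00.
Bashir ∩ Wei: 11:45-12:00, 13:15-16:00.
So the common availability across everyone is 11:45-12:00, 13:15-16:00.
The last common window of at least 90 minutes is 13:15-16:00; a 90-minute meeting can start as late as 14:30 and still end by 16:00.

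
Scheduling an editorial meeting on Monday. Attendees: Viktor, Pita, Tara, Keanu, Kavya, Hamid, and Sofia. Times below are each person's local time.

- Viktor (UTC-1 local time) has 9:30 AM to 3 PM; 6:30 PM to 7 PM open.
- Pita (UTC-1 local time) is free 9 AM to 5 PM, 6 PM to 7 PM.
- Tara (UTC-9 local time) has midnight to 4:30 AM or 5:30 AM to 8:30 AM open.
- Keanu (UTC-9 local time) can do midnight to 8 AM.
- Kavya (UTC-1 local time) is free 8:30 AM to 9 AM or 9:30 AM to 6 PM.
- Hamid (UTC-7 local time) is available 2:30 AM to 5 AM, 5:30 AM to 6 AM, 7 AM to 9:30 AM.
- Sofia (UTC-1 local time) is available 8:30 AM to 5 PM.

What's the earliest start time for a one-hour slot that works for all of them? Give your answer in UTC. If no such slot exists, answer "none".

Viktor in UTC: 10:30-16:00, 19:30-20:00 (add 1h to convert from UTC-1).
Pita in UTC: 10:00-18:00, 19:00-20:00 (add 1h to convert from UTC-1).
Tara in UTC: 09:00-13:30, 14:30-17:30 (add 9h to convert from UTC-9).
Keanu in UTC: 09:00-17:00 (add 9h to convert from UTC-9).
Kavya in UTC: 09:30-10:00, 10:30-19:00 (add 1h to convert from UTC-1).
Hamid in UTC: 09:30-12:00, 12:30-13:00, 14:00-16:30 (add 7h to convert from UTC-7).
Sofia in UTC: 09:30-18:00 (add 1h to convert from UTC-1).
Viktor ∩ Pita: 10:30-16:00, 19:30-20:00.
Viktor ∩ Pita ∩ Tara: 10:30-13:30, 14:30-16:00.
Viktor ∩ Pita ∩ Tara ∩ Keanu: 10:30-13:30, 14:30-16:00.
Viktor ∩ Pita ∩ Tara ∩ Keanu ∩ Kavya: 10:30-13:30, 14:30-16:00.
Viktor ∩ Pita ∩ Tara ∩ Keanu ∩ Kavya ∩ Hamid: 10:30-12:00, 12:30-13:00, 14:30-16:00.
Viktor ∩ Pita ∩ Tara ∩ Keanu ∩ Kavya ∩ Hamid ∩ Sofia: 10:30-12:00, 12:30-13:00, 14:30-16:00.
So the common availability across everyone is 10:30-12:00, 12:30-13:00, 14:30-16:00.
The first common window of at least 60 minutes is 10:30-12:00, so the earliest start is 10:30.

10:30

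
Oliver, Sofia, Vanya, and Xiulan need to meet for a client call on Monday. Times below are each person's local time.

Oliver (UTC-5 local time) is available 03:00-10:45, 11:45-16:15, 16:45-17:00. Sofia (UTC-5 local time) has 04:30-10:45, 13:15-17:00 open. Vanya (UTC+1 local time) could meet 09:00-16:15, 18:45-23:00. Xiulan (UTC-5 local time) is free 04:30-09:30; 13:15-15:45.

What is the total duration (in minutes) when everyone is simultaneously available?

Oliver in UTC: 08:00-15:45, 16:45-21:15, 21:45-22:00 (add 5h to convert from UTC-5).
Sofia in UTC: 09:30-15:45, 18:15-22:00 (add 5h to convert from UTC-5).
Vanya in UTC: 08:00-15:15, 17:45-22:00 (subtract 1h to convert from UTC+1).
Xiulan in UTC: 09:30-14:30, 18:15-20:45 (add 5h to convert from UTC-5).
Oliver ∩ Sofia: 09:30-15:45, 18:15-21:15, 21:45-22:00.
Oliver ∩ Sofia ∩ Vanya: 09:30-15:15, 18:15-21:15, 21:45-22:00.
Oliver ∩ Sofia ∩ Vanya ∩ Xiulan: 09:30-14:30, 18:15-20:45.
Summing the common windows: 300 + 150 = 450 minutes.

450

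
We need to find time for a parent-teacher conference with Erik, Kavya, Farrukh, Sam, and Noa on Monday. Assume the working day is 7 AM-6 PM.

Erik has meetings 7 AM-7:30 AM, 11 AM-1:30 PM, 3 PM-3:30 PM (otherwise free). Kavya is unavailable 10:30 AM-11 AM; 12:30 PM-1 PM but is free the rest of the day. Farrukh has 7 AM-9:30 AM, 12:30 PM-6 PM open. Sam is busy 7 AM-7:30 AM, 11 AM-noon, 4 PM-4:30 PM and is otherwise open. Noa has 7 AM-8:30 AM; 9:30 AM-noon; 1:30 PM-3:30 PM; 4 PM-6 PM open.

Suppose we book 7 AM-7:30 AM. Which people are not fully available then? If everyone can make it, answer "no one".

Erik free: 07:30-11:00, 13:30-15:00, 15:30-18:00 (invert busy blocks within the working day).
Kavya free: 07:00-10:30, 11:00-12:30, 13:00-18:00 (invert busy blocks within the working day).
Farrukh free: 07:00-09:30, 12:30-18:00.
Sam free: 07:30-11:00, 12:00-16:00, 16:30-18:00 (invert busy blocks within the working day).
Noa free: 07:00-08:30, 09:30-12:00, 13:30-15:30, 16:00-18:00.
Erik: not fully free for 07:00-07:30. Kavya: free for 07:00-07:30. Farrukh: free for 07:00-07:30. Sam: not fully free for 07:00-07:30. Noa: free for 07:00-07:30.

Erik, Sam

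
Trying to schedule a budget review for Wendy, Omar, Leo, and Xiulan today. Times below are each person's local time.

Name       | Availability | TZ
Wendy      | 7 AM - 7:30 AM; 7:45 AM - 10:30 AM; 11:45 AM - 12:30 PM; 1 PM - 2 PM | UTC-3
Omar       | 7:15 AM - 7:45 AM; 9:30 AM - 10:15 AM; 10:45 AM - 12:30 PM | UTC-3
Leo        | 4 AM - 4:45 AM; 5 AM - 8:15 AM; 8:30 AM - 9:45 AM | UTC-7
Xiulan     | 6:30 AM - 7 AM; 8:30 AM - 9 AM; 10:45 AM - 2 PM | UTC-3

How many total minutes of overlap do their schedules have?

30

Wendy in UTC: 10:00-10:30, 10:45-13:30, 14:45-15:30, 16:00-17:00 (add 3h to convert from UTC-3).
Omar in UTC: 10:15-10:45, 12:30-13:15, 13:45-15:30 (add 3h to convert from UTC-3).
Leo in UTC: 11:00-11:45, 12:00-15:15, 15:30-16:45 (add 7h to convert from UTC-7).
Xiulan in UTC: 09:30-10:00, 11:30-12:00, 13:45-17:00 (add 3h to convert from UTC-3).
Wendy ∩ Omar: 10:15-10:30, 12:30-13:15, 14:45-15:30.
Wendy ∩ Omar ∩ Leo: 12:30-13:15, 14:45-15:15.
Wendy ∩ Omar ∩ Leo ∩ Xiulan: 14:45-15:15.
So the common availability across everyone is 14:45-15:15.
That's a single block of 30 minutes.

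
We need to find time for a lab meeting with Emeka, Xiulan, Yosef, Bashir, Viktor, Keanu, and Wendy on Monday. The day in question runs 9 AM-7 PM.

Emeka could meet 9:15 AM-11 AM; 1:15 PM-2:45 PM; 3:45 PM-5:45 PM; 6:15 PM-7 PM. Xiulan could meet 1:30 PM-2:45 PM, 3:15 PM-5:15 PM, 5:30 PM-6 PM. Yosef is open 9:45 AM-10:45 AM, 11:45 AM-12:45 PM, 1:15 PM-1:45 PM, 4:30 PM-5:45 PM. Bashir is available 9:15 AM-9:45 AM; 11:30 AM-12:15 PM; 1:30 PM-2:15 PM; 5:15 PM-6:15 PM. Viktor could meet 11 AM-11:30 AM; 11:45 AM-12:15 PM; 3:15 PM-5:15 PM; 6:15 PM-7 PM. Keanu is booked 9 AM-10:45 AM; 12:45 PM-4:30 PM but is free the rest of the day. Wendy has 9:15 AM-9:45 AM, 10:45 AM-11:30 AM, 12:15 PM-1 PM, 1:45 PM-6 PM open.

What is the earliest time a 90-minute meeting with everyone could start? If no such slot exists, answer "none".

Emeka free: 09:15-11:00, 13:15-14:45, 15:45-17:45, 18:15-19:00.
Xiulan free: 13:30-14:45, 15:15-17:15, 17:30-18:00.
Yosef free: 09:45-10:45, 11:45-12:45, 13:15-13:45, 16:30-17:45.
Bashir free: 09:15-09:45, 11:30-12:15, 13:30-14:15, 17:15-18:15.
Viktor free: 11:00-11:30, 11:45-12:15, 15:15-17:15, 18:15-19:00.
Keanu free: 10:45-12:45, 16:30-19:00 (invert busy blocks within the working day).
Wendy free: 09:15-09:45, 10:45-11:30, 12:15-13:00, 13:45-18:00.
Emeka ∩ Xiulan: 13:30-14:45, 15:45-17:15, 17:30-17:45.
Emeka ∩ Xiulan ∩ Yosef: 13:30-13:45, 16:30-17:15, 17:30-17:45.
Emeka ∩ Xiulan ∩ Yosef ∩ Bashir: 13:30-13:45, 17:30-17:45.
Emeka ∩ Xiulan ∩ Yosef ∩ Bashir ∩ Viktor: ∅.
Emeka ∩ Xiulan ∩ Yosef ∩ Bashir ∩ Viktor ∩ Keanu: ∅.
Emeka ∩ Xiulan ∩ Yosef ∩ Bashir ∩ Viktor ∩ Keanu ∩ Wendy: ∅.
There is no time when everyone is free.
No common window is at least 90 minutes long.

none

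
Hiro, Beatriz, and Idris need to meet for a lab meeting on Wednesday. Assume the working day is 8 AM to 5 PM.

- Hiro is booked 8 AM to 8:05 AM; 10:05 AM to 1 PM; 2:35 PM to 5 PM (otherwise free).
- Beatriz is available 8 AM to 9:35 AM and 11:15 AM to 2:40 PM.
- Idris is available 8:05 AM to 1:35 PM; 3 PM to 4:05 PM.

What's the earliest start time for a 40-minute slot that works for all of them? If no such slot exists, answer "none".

Hiro free: 08:05-10:05, 13:00-14:35 (invert busy blocks within the working day).
Beatriz free: 08:00-09:35, 11:15-14:40.
Idris free: 08:05-13:35, 15:00-16:05.
Hiro ∩ Beatriz: 08:05-09:35, 13:00-14:35.
Hiro ∩ Beatriz ∩ Idris: 08:05-09:35, 13:00-13:35.
The first common window of at least 40 minutes is 08:05-09:35, so the earliest start is 08:05.

08:05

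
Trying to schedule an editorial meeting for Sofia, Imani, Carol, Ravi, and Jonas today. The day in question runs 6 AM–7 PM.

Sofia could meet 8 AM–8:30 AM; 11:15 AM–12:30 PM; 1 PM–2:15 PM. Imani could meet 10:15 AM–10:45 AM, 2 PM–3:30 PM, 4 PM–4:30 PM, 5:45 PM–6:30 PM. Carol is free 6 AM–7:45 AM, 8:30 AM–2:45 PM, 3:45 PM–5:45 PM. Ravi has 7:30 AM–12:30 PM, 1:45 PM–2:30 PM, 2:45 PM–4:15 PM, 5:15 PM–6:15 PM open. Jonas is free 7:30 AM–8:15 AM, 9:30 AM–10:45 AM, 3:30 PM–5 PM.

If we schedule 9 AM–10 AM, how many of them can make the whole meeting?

Carol and Ravi can make the full 09:00-10:00 slot — that's 2.

2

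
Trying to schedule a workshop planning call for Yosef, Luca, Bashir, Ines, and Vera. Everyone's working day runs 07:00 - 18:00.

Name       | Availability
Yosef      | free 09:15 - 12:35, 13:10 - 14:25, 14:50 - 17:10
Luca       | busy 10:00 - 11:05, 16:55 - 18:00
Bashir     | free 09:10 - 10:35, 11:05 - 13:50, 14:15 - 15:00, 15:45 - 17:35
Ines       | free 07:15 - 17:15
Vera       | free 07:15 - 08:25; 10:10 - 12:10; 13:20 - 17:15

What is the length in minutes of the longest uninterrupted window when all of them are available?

70

Yosef free: 09:15-12:35, 13:10-14:25, 14:50-17:10.
Luca free: 07:00-10:00, 11:05-16:55 (invert busy blocks within the working day).
Bashir free: 09:10-10:35, 11:05-13:50, 14:15-15:00, 15:45-17:35.
Ines free: 07:15-17:15.
Vera free: 07:15-08:25, 10:10-12:10, 13:20-17:15.
Yosef ∩ Luca: 09:15-10:00, 11:05-12:35, 13:10-14:25, 14:50-16:55.
Yosef ∩ Luca ∩ Bashir: 09:15-10:00, 11:05-12:35, 13:10-13:50, 14:15-14:25, 14:50-15:00, 15:45-16:55.
Yosef ∩ Luca ∩ Bashir ∩ Ines: 09:15-10:00, 11:05-12:35, 13:10-13:50, 14:15-14:25, 14:50-15:00, 15:45-16:55.
Yosef ∩ Luca ∩ Bashir ∩ Ines ∩ Vera: 11:05-12:10, 13:20-13:50, 14:15-14:25, 14:50-15:00, 15:45-16:55.
The longest is 15:45-16:55 at 70 minutes.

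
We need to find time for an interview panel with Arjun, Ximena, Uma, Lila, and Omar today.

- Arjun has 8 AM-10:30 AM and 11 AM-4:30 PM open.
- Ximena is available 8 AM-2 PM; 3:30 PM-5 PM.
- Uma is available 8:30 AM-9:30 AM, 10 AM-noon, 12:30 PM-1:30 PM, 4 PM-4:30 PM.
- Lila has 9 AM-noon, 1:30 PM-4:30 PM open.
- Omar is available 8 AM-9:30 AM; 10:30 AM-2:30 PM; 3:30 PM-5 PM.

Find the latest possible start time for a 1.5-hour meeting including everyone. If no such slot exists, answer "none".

none

Arjun ∩ Ximena: 08:00-10:30, 11:00-14:00, 15:30-16:30.
Arjun ∩ Ximena ∩ Uma: 08:30-09:30, 10:00-10:30, 11:00-12:00, 12:30-13:30, 16:00-16:30.
Arjun ∩ Ximena ∩ Uma ∩ Lila: 09:00-09:30, 10:00-10:30, 11:00-12:00, 16:00-16:30.
Arjun ∩ Ximena ∩ Uma ∩ Lila ∩ Omar: 09:00-09:30, 11:00-12:00, 16:00-16:30.
So the common availability across everyone is 09:00-09:30, 11:00-12:00, 16:00-16:30.
No common window is at least 90 minutes long.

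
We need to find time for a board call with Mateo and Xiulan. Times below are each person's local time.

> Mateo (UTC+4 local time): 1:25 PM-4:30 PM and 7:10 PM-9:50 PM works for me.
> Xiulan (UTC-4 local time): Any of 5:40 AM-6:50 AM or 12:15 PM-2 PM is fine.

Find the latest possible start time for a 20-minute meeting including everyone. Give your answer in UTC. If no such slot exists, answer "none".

Mateo in UTC: 09:25-12:30, 15:10-17:50 (subtract 4h to convert from UTC+4).
Xiulan in UTC: 09:40-10:50, 16:15-18:00 (add 4h to convert from UTC-4).
Mateo ∩ Xiulan: 09:40-10:50, 16:15-17:50.
The last common window of at least 20 minutes is 16:15-17:50; a 20-minute meeting can start as late as 17:30 and still end by 17:50.

17:30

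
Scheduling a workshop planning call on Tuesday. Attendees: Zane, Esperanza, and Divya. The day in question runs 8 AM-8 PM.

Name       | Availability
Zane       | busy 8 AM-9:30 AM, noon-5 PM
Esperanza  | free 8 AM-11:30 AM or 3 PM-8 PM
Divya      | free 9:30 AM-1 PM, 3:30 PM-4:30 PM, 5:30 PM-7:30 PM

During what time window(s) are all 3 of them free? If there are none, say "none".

Zane free: 09:30-12:00, 17:00-20:00 (invert busy blocks within the working day).
Esperanza free: 08:00-11:30, 15:00-20:00.
Divya free: 09:30-13:00, 15:30-16:30, 17:30-19:30.
Zane ∩ Esperanza: 09:30-11:30, 17:00-20:00.
Zane ∩ Esperanza ∩ Divya: 09:30-11:30, 17:30-19:30.

09:30-11:30, 17:30-19:30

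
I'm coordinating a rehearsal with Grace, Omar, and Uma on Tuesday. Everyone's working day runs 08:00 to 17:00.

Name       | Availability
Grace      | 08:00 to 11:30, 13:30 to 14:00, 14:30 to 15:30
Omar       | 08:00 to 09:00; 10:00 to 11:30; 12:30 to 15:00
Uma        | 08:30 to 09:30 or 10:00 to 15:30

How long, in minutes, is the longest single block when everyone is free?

Grace ∩ Omar: 08:00-09:00, 10:00-11:30, 13:30-14:00, 14:30-15:00.
Grace ∩ Omar ∩ Uma: 08:30-09:00, 10:00-11:30, 13:30-14:00, 14:30-15:00.
The longest is 10:00-11:30 at 90 minutes.

90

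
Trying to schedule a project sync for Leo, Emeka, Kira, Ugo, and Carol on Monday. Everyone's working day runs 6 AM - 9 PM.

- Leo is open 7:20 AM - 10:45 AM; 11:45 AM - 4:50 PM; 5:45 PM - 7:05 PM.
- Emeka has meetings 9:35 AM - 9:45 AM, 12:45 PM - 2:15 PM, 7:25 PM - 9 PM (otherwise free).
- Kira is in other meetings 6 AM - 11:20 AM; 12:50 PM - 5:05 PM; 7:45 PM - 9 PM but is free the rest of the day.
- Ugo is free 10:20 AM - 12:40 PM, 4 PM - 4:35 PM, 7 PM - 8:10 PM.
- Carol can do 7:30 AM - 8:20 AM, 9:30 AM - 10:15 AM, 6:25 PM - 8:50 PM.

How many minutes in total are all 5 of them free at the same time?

Leo free: 07:20-10:45, 11:45-16:50, 17:45-19:05.
Emeka free: 06:00-09:35, 09:45-12:45, 14:15-19:25 (invert busy blocks within the working day).
Kira free: 11:20-12:50, 17:05-19:45 (invert busy blocks within the working day).
Ugo free: 10:20-12:40, 16:00-16:35, 19:00-20:10.
Carol free: 07:30-08:20, 09:30-10:15, 18:25-20:50.
Leo ∩ Emeka: 07:20-09:35, 09:45-10:45, 11:45-12:45, 14:15-16:50, 17:45-19:05.
Leo ∩ Emeka ∩ Kira: 11:45-12:45, 17:45-19:05.
Leo ∩ Emeka ∩ Kira ∩ Ugo: 11:45-12:40, 19:00-19:05.
Leo ∩ Emeka ∩ Kira ∩ Ugo ∩ Carol: 19:00-19:05.
That's a single block of 5 minutes.

5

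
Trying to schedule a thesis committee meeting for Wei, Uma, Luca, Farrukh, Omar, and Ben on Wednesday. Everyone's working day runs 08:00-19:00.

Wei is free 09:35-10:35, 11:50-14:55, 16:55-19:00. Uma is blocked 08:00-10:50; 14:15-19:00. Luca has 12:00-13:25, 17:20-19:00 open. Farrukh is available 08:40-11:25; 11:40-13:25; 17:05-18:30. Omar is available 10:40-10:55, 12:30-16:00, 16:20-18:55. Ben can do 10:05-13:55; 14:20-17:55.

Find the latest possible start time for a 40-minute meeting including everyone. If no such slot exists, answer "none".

Wei free: 09:35-10:35, 11:50-14:55, 16:55-19:00.
Uma free: 10:50-14:15 (invert busy blocks within the working day).
Luca free: 12:00-13:25, 17:20-19:00.
Farrukh free: 08:40-11:25, 11:40-13:25, 17:05-18:30.
Omar free: 10:40-10:55, 12:30-16:00, 16:20-18:55.
Ben free: 10:05-13:55, 14:20-17:55.
Wei ∩ Uma: 11:50-14:15.
Wei ∩ Uma ∩ Luca: 12:00-13:25.
Wei ∩ Uma ∩ Luca ∩ Farrukh: 12:00-13:25.
Wei ∩ Uma ∩ Luca ∩ Farrukh ∩ Omar: 12:30-13:25.
Wei ∩ Uma ∩ Luca ∩ Farrukh ∩ Omar ∩ Ben: 12:30-13:25.
So the common availability across everyone is 12:30-13:25.
The last common window of at least 40 minutes is 12:30-13:25; a 40-minute meeting can start as late as 12:45 and still end by 13:25.

12:45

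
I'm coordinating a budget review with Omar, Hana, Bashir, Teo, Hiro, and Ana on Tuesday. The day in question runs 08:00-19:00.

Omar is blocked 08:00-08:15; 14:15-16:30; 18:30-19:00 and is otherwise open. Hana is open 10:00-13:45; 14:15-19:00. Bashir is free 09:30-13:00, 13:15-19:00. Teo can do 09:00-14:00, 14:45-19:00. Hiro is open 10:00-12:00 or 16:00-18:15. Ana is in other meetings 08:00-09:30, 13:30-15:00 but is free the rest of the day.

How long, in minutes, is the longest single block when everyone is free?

Omar free: 08:15-14:15, 16:30-18:30 (invert busy blocks within the working day).
Hana free: 10:00-13:45, 14:15-19:00.
Bashir free: 09:30-13:00, 13:15-19:00.
Teo free: 09:00-14:00, 14:45-19:00.
Hiro free: 10:00-12:00, 16:00-18:15.
Ana free: 09:30-13:30, 15:00-19:00 (invert busy blocks within the working day).
Omar ∩ Hana: 10:00-13:45, 16:30-18:30.
Omar ∩ Hana ∩ Bashir: 10:00-13:00, 13:15-13:45, 16:30-18:30.
Omar ∩ Hana ∩ Bashir ∩ Teo: 10:00-13:00, 13:15-13:45, 16:30-18:30.
Omar ∩ Hana ∩ Bashir ∩ Teo ∩ Hiro: 10:00-12:00, 16:30-18:15.
Omar ∩ Hana ∩ Bashir ∩ Teo ∩ Hiro ∩ Ana: 10:00-12:00, 16:30-18:15.
So the common availability across everyone is 10:00-12:00, 16:30-18:15.
The longest is 10:00-12:00 at 120 minutes.

120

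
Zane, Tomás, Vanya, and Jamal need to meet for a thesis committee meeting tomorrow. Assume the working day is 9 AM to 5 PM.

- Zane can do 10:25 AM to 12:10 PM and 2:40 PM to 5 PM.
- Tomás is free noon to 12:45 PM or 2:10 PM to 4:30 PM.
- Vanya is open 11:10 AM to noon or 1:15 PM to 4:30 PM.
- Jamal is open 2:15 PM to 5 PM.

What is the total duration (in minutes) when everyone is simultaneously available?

110

Zane ∩ Tomás: 12:00-12:10, 14:40-16:30.
Zane ∩ Tomás ∩ Vanya: 14:40-16:30.
Zane ∩ Tomás ∩ Vanya ∩ Jamal: 14:40-16:30.
So the common availability across everyone is 14:40-16:30.
That's a single block of 110 minutes.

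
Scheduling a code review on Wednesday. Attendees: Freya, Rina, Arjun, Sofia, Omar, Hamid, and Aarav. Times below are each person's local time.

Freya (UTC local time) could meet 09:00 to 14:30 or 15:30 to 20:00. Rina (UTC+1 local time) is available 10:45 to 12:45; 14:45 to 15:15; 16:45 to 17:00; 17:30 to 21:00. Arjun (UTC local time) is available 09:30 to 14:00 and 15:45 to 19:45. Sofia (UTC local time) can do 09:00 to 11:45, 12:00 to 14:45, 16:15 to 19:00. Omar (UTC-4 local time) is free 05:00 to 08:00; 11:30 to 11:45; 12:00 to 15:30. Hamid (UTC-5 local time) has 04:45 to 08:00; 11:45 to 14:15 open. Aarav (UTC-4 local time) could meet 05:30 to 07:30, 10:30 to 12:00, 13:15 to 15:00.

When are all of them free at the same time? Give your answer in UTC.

Freya in UTC: 09:00-14:30, 15:30-20:00.
Rina in UTC: 09:45-11:45, 13:45-14:15, 15:45-16:00, 16:30-20:00 (subtract 1h to convert from UTC+1).
Arjun in UTC: 09:30-14:00, 15:45-19:45.
Sofia in UTC: 09:00-11:45, 12:00-14:45, 16:15-19:00.
Omar in UTC: 09:00-12:00, 15:30-15:45, 16:00-19:30 (add 4h to convert from UTC-4).
Hamid in UTC: 09:45-13:00, 16:45-19:15 (add 5h to convert from UTC-5).
Aarav in UTC: 09:30-11:30, 14:30-16:00, 17:15-19:00 (add 4h to convert from UTC-4).
Freya ∩ Rina: 09:45-11:45, 13:45-14:15, 15:45-16:00, 16:30-20:00.
Freya ∩ Rina ∩ Arjun: 09:45-11:45, 13:45-14:00, 15:45-16:00, 16:30-19:45.
Freya ∩ Rina ∩ Arjun ∩ Sofia: 09:45-11:45, 13:45-14:00, 16:30-19:00.
Freya ∩ Rina ∩ Arjun ∩ Sofia ∩ Omar: 09:45-11:45, 16:30-19:00.
Freya ∩ Rina ∩ Arjun ∩ Sofia ∩ Omar ∩ Hamid: 09:45-11:45, 16:45-19:00.
Freya ∩ Rina ∩ Arjun ∩ Sofia ∩ Omar ∩ Hamid ∩ Aarav: 09:45-11:30, 17:15-19:00.

09:45-11:30, 17:15-19:00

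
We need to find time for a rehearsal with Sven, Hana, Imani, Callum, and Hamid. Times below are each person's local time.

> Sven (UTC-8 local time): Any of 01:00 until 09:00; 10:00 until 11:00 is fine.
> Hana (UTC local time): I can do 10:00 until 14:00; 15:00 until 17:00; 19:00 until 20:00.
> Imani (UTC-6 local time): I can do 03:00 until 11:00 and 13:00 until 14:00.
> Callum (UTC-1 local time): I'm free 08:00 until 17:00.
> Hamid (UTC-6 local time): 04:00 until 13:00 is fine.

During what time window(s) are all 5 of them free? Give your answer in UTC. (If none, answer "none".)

Sven in UTC: 09:00-17:00, 18:00-19:00 (add 8h to convert from UTC-8).
Hana in UTC: 10:00-14:00, 15:00-17:00, 19:00-20:00.
Imani in UTC: 09:00-17:00, 19:00-20:00 (add 6h to convert from UTC-6).
Callum in UTC: 09:00-18:00 (add 1h to convert from UTC-1).
Hamid in UTC: 10:00-19:00 (add 6h to convert from UTC-6).
Sven ∩ Hana: 10:00-14:00, 15:00-17:00.
Sven ∩ Hana ∩ Imani: 10:00-14:00, 15:00-17:00.
Sven ∩ Hana ∩ Imani ∩ Callum: 10:00-14:00, 15:00-17:00.
Sven ∩ Hana ∩ Imani ∩ Callum ∩ Hamid: 10:00-14:00, 15:00-17:00.

10:00-14:00, 15:00-17:00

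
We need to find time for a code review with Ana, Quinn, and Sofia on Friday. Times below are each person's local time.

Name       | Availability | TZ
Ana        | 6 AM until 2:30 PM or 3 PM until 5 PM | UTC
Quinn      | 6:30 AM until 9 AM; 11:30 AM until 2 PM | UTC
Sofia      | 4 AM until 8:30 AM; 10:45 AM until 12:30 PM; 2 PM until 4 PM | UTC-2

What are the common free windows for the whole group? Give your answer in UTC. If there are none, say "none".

Ana in UTC: 06:00-14:30, 15:00-17:00.
Quinn in UTC: 06:30-09:00, 11:30-14:00.
Sofia in UTC: 06:00-10:30, 12:45-14:30, 16:00-18:00 (add 2h to convert from UTC-2).
Ana ∩ Quinn: 06:30-09:00, 11:30-14:00.
Ana ∩ Quinn ∩ Sofia: 06:30-09:00, 12:45-14:00.

06:30-09:00, 12:45-14:00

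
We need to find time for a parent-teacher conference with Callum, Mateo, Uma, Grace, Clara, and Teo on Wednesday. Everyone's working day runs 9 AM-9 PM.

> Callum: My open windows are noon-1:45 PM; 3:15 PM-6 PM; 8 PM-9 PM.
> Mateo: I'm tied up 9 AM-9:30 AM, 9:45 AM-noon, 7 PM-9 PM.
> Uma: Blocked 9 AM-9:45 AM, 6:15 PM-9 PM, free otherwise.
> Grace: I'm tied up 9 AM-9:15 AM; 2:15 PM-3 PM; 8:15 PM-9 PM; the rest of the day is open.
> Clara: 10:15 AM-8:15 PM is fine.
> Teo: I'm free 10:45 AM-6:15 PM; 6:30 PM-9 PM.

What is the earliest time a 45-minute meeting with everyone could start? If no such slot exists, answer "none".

12:00

Callum free: 12:00-13:45, 15:15-18:00, 20:00-21:00.
Mateo free: 09:30-09:45, 12:00-19:00 (invert busy blocks within the working day).
Uma free: 09:45-18:15 (invert busy blocks within the working day).
Grace free: 09:15-14:15, 15:00-20:15 (invert busy blocks within the working day).
Clara free: 10:15-20:15.
Teo free: 10:45-18:15, 18:30-21:00.
Callum ∩ Mateo: 12:00-13:45, 15:15-18:00.
Callum ∩ Mateo ∩ Uma: 12:00-13:45, 15:15-18:00.
Callum ∩ Mateo ∩ Uma ∩ Grace: 12:00-13:45, 15:15-18:00.
Callum ∩ Mateo ∩ Uma ∩ Grace ∩ Clara: 12:00-13:45, 15:15-18:00.
Callum ∩ Mateo ∩ Uma ∩ Grace ∩ Clara ∩ Teo: 12:00-13:45, 15:15-18:00.
The first common window of at least 45 minutes is 12:00-13:45, so the earliest start is 12:00.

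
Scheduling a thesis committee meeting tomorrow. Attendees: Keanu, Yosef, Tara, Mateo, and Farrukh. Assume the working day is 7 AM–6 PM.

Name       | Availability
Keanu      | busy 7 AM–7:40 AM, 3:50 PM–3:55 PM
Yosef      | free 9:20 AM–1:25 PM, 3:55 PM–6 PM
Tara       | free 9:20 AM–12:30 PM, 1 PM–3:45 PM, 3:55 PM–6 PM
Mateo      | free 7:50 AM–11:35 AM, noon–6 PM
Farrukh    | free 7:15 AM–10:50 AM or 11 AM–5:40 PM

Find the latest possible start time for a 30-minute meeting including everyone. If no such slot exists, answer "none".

17:10

Keanu free: 07:40-15:50, 15:55-18:00 (invert busy blocks within the working day).
Yosef free: 09:20-13:25, 15:55-18:00.
Tara free: 09:20-12:30, 13:00-15:45, 15:55-18:00.
Mateo free: 07:50-11:35, 12:00-18:00.
Farrukh free: 07:15-10:50, 11:00-17:40.
Keanu ∩ Yosef: 09:20-13:25, 15:55-18:00.
Keanu ∩ Yosef ∩ Tara: 09:20-12:30, 13:00-13:25, 15:55-18:00.
Keanu ∩ Yosef ∩ Tara ∩ Mateo: 09:20-11:35, 12:00-12:30, 13:00-13:25, 15:55-18:00.
Keanu ∩ Yosef ∩ Tara ∩ Mateo ∩ Farrukh: 09:20-10:50, 11:00-11:35, 12:00-12:30, 13:00-13:25, 15:55-17:40.
The last common window of at least 30 minutes is 15:55-17:40; a 30-minute meeting can start as late as 17:10 and still end by 17:40.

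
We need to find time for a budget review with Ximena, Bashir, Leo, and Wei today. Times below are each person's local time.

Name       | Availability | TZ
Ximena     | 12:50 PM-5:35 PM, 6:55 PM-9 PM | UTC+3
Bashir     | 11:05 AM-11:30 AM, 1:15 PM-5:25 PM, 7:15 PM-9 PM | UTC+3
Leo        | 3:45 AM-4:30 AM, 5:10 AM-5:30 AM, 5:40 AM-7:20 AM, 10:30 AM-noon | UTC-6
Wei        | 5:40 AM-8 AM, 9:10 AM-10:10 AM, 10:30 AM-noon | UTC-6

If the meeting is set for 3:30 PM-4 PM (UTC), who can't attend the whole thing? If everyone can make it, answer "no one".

Bashir, Leo, Ximena

Ximena in UTC: 09:50-14:35, 15:55-18:00 (subtract 3h to convert from UTC+3).
Bashir in UTC: 08:05-08:30, 10:15-14:25, 16:15-18:00 (subtract 3h to convert from UTC+3).
Leo in UTC: 09:45-10:30, 11:10-11:30, 11:40-13:20, 16:30-18:00 (add 6h to convert from UTC-6).
Wei in UTC: 11:40-14:00, 15:10-16:10, 16:30-18:00 (add 6h to convert from UTC-6).
Ximena: not fully free for 15:30-16:00. Bashir: not fully free for 15:30-16:00. Leo: not fully free for 15:30-16:00. Wei: free for 15:30-16:00.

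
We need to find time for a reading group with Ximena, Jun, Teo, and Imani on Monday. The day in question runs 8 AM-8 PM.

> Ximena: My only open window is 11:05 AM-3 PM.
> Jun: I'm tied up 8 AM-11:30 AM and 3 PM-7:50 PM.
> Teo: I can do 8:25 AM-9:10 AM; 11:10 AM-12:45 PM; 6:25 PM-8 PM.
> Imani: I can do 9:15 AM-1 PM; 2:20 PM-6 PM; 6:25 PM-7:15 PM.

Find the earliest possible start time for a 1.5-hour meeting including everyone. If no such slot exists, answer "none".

none

Ximena free: 11:05-15:00.
Jun free: 11:30-15:00, 19:50-20:00 (invert busy blocks within the working day).
Teo free: 08:25-09:10, 11:10-12:45, 18:25-20:00.
Imani free: 09:15-13:00, 14:20-18:00, 18:25-19:15.
Ximena ∩ Jun: 11:30-15:00.
Ximena ∩ Jun ∩ Teo: 11:30-12:45.
Ximena ∩ Jun ∩ Teo ∩ Imani: 11:30-12:45.
No common window is at least 90 minutes long.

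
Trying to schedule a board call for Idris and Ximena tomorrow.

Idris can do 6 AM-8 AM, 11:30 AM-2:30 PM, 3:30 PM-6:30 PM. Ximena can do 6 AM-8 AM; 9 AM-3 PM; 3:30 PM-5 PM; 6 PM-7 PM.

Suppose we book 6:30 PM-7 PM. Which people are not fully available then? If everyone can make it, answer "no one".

Idris

Idris: not fully free for 18:30-19:00. Ximena: free for 18:30-19:00.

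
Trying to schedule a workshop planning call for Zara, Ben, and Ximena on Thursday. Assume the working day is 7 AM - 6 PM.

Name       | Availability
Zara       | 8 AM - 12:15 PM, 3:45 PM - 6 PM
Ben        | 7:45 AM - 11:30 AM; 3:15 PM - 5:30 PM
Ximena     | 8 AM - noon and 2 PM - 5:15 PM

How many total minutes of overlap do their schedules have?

Zara ∩ Ben: 08:00-11:30, 15:45-17:30.
Zara ∩ Ben ∩ Ximena: 08:00-11:30, 15:45-17:15.
Those are the intersection windows.
Summing the common windows: 210 + 90 = 300 minutes.

300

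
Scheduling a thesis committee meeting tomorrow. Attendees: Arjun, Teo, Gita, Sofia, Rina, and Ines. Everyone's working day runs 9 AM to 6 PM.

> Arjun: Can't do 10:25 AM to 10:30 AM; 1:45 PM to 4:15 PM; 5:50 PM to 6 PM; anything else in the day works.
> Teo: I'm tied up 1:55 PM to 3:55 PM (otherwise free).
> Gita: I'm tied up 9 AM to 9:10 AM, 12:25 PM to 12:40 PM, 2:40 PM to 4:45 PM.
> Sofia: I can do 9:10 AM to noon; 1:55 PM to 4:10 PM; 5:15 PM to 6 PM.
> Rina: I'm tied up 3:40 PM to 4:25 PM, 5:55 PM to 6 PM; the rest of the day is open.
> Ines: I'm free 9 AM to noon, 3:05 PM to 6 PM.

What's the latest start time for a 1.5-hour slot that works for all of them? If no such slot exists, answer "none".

10:30

Arjun free: 09:00-10:25, 10:30-13:45, 16:15-17:50 (invert busy blocks within the working day).
Teo free: 09:00-13:55, 15:55-18:00 (invert busy blocks within the working day).
Gita free: 09:10-12:25, 12:40-14:40, 16:45-18:00 (invert busy blocks within the working day).
Sofia free: 09:10-12:00, 13:55-16:10, 17:15-18:00.
Rina free: 09:00-15:40, 16:25-17:55 (invert busy blocks within the working day).
Ines free: 09:00-12:00, 15:05-18:00.
Arjun ∩ Teo: 09:00-10:25, 10:30-13:45, 16:15-17:50.
Arjun ∩ Teo ∩ Gita: 09:10-10:25, 10:30-12:25, 12:40-13:45, 16:45-17:50.
Arjun ∩ Teo ∩ Gita ∩ Sofia: 09:10-10:25, 10:30-12:00, 17:15-17:50.
Arjun ∩ Teo ∩ Gita ∩ Sofia ∩ Rina: 09:10-10:25, 10:30-12:00, 17:15-17:50.
Arjun ∩ Teo ∩ Gita ∩ Sofia ∩ Rina ∩ Ines: 09:10-10:25, 10:30-12:00, 17:15-17:50.
So the common availability across everyone is 09:10-10:25, 10:30-12:00, 17:15-17:50.
The last common window of at least 90 minutes is 10:30-12:00; a 90-minute meeting can start as late as 10:30 and still end by 12:00.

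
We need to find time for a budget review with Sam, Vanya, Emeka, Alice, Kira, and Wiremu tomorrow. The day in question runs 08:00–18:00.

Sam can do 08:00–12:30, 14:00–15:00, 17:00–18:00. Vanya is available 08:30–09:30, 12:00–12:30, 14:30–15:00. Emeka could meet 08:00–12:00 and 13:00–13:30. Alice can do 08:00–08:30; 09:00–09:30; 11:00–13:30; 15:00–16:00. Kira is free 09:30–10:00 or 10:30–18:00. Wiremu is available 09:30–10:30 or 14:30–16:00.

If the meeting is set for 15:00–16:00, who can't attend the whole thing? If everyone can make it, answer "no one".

Emeka, Sam, Vanya

Sam: not fully free for 15:00-16:00. Vanya: not fully free for 15:00-16:00. Emeka: not fully free for 15:00-16:00. Alice: free for 15:00-16:00. Kira: free for 15:00-16:00. Wiremu: free for 15:00-16:00.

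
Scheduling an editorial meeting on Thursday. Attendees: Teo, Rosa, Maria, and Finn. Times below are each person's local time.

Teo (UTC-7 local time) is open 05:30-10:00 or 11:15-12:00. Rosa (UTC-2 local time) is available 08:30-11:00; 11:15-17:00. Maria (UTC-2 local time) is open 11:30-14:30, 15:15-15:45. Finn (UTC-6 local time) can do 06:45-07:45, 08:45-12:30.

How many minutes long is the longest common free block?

105

Teo in UTC: 12:30-17:00, 18:15-19:00 (add 7h to convert from UTC-7).
Rosa in UTC: 10:30-13:00, 13:15-19:00 (add 2h to convert from UTC-2).
Maria in UTC: 13:30-16:30, 17:15-17:45 (add 2h to convert from UTC-2).
Finn in UTC: 12:45-13:45, 14:45-18:30 (add 6h to convert from UTC-6).
Teo ∩ Rosa: 12:30-13:00, 13:15-17:00, 18:15-19:00.
Teo ∩ Rosa ∩ Maria: 13:30-16:30.
Teo ∩ Rosa ∩ Maria ∩ Finn: 13:30-13:45, 14:45-16:30.
Those are the intersection windows.
The longest is 14:45-16:30 at 105 minutes.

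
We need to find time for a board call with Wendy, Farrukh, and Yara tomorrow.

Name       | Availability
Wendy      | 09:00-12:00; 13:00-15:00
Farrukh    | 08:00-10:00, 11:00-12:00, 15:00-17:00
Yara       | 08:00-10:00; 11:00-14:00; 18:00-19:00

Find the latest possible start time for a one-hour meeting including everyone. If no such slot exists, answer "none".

Wendy ∩ Farrukh: 09:00-10:00, 11:00-12:00.
Wendy ∩ Farrukh ∩ Yara: 09:00-10:00, 11:00-12:00.
So the common availability across everyone is 09:00-10:00, 11:00-12:00.
The last common window of at least 60 minutes is 11:00-12:00; a 60-minute meeting can start as late as 11:00 and still end by 12:00.

11:00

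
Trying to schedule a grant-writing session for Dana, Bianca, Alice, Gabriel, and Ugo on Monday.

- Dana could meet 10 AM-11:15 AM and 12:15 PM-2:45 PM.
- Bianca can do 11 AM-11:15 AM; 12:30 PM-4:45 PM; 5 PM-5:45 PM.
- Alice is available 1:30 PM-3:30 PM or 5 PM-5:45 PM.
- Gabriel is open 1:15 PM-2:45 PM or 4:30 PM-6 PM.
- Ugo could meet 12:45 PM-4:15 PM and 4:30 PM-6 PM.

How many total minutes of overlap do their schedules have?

Dana ∩ Bianca: 11:00-11:15, 12:30-14:45.
Dana ∩ Bianca ∩ Alice: 13:30-14:45.
Dana ∩ Bianca ∩ Alice ∩ Gabriel: 13:30-14:45.
Dana ∩ Bianca ∩ Alice ∩ Gabriel ∩ Ugo: 13:30-14:45.
So the common availability across everyone is 13:30-14:45.
That's a single block of 75 minutes.

75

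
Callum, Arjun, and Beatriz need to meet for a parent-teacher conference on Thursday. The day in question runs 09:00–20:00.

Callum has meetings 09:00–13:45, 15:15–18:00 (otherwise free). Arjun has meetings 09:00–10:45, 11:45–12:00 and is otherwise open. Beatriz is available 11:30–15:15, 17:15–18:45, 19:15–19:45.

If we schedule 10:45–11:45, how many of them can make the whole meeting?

Callum free: 13:45-15:15, 18:00-20:00 (invert busy blocks within the working day).
Arjun free: 10:45-11:45, 12:00-20:00 (invert busy blocks within the working day).
Beatriz free: 11:30-15:15, 17:15-18:45, 19:15-19:45.
Arjun can make the full 10:45-11:45 slot — that's 1.

1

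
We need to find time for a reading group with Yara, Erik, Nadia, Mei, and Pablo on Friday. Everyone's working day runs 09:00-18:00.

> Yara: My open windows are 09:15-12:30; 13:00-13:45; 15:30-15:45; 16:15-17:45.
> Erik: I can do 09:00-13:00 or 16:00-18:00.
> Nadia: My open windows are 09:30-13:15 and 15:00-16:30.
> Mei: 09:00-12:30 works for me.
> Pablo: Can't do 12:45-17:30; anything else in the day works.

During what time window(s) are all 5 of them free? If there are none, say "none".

Yara free: 09:15-12:30, 13:00-13:45, 15:30-15:45, 16:15-17:45.
Erik free: 09:00-13:00, 16:00-18:00.
Nadia free: 09:30-13:15, 15:00-16:30.
Mei free: 09:00-12:30.
Pablo free: 09:00-12:45, 17:30-18:00 (invert busy blocks within the working day).
Yara ∩ Erik: 09:15-12:30, 16:15-17:45.
Yara ∩ Erik ∩ Nadia: 09:30-12:30, 16:15-16:30.
Yara ∩ Erik ∩ Nadia ∩ Mei: 09:30-12:30.
Yara ∩ Erik ∩ Nadia ∩ Mei ∩ Pablo: 09:30-12:30.
So the common availability across everyone is 09:30-12:30.

09:30-12:30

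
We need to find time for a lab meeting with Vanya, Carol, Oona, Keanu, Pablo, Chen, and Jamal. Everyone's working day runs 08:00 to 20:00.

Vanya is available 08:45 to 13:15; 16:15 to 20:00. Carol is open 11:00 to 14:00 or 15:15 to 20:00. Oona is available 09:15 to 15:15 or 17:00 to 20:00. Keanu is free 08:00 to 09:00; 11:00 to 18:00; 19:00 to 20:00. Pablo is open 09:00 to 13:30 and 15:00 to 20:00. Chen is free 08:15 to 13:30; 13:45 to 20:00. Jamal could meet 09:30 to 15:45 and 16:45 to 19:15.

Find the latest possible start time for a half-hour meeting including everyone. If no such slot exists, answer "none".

Vanya ∩ Carol: 11:00-13:15, 16:15-20:00.
Vanya ∩ Carol ∩ Oona: 11:00-13:15, 17:00-20:00.
Vanya ∩ Carol ∩ Oona ∩ Keanu: 11:00-13:15, 17:00-18:00, 19:00-20:00.
Vanya ∩ Carol ∩ Oona ∩ Keanu ∩ Pablo: 11:00-13:15, 17:00-18:00, 19:00-20:00.
Vanya ∩ Carol ∩ Oona ∩ Keanu ∩ Pablo ∩ Chen: 11:00-13:15, 17:00-18:00, 19:00-20:00.
Vanya ∩ Carol ∩ Oona ∩ Keanu ∩ Pablo ∩ Chen ∩ Jamal: 11:00-13:15, 17:00-18:00, 19:00-19:15.
The last common window of at least 30 minutes is 17:00-18:00; a 30-minute meeting can start as late as 17:30 and still end by 18:00.

17:30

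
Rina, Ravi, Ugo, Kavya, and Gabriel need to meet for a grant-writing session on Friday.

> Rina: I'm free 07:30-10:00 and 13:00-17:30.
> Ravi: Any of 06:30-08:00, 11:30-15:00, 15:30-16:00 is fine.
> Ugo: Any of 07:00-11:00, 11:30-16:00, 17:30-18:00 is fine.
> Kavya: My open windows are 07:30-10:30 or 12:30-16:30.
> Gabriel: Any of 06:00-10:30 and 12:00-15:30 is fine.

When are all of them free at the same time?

Rina ∩ Ravi: 07:30-08:00, 13:00-15:00, 15:30-16:00.
Rina ∩ Ravi ∩ Ugo: 07:30-08:00, 13:00-15:00, 15:30-16:00.
Rina ∩ Ravi ∩ Ugo ∩ Kavya: 07:30-08:00, 13:00-15:00, 15:30-16:00.
Rina ∩ Ravi ∩ Ugo ∩ Kavya ∩ Gabriel: 07:30-08:00, 13:00-15:00.

07:30-08:00, 13:00-15:00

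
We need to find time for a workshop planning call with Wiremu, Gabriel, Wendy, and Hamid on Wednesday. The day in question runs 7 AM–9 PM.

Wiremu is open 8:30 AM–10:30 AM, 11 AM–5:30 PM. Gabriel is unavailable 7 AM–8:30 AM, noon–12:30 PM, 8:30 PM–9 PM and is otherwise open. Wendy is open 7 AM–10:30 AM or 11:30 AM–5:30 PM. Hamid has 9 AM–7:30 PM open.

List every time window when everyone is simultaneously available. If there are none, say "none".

Wiremu free: 08:30-10:30, 11:00-17:30.
Gabriel free: 08:30-12:00, 12:30-20:30 (invert busy blocks within the working day).
Wendy free: 07:00-10:30, 11:30-17:30.
Hamid free: 09:00-19:30.
Wiremu ∩ Gabriel: 08:30-10:30, 11:00-12:00, 12:30-17:30.
Wiremu ∩ Gabriel ∩ Wendy: 08:30-10:30, 11:30-12:00, 12:30-17:30.
Wiremu ∩ Gabriel ∩ Wendy ∩ Hamid: 09:00-10:30, 11:30-12:00, 12:30-17:30.

09:00-10:30, 11:30-12:00, 12:30-17:30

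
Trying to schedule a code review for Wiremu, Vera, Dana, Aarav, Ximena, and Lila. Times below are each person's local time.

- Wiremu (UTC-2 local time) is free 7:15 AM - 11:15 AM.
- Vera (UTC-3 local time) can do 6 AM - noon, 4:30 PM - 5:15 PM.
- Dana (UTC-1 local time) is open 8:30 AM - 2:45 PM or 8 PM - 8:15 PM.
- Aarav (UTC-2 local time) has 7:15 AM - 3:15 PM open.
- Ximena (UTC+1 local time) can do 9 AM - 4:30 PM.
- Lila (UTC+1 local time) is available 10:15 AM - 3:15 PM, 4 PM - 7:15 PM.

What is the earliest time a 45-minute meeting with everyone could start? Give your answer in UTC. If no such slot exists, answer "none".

09:30

Wiremu in UTC: 09:15-13:15 (add 2h to convert from UTC-2).
Vera in UTC: 09:00-15:00, 19:30-20:15 (add 3h to convert from UTC-3).
Dana in UTC: 09:30-15:45, 21:00-21:15 (add 1h to convert from UTC-1).
Aarav in UTC: 09:15-17:15 (add 2h to convert from UTC-2).
Ximena in UTC: 08:00-15:30 (subtract 1h to convert from UTC+1).
Lila in UTC: 09:15-14:15, 15:00-18:15 (subtract 1h to convert from UTC+1).
Wiremu ∩ Vera: 09:15-13:15.
Wiremu ∩ Vera ∩ Dana: 09:30-13:15.
Wiremu ∩ Vera ∩ Dana ∩ Aarav: 09:30-13:15.
Wiremu ∩ Vera ∩ Dana ∩ Aarav ∩ Ximena: 09:30-13:15.
Wiremu ∩ Vera ∩ Dana ∩ Aarav ∩ Ximena ∩ Lila: 09:30-13:15.
The first common window of at least 45 minutes is 09:30-13:15, so the earliest start is 09:30.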